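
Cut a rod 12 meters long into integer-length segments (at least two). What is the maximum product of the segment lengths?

Let g[k] be the best product for length k (with at least one cut). For each first piece i, the rest contributes max(k−i, g[k−i]).
Small cases: g[2]=1, g[3]=2, g[4]=4, g[5]=6, g[6]=9, g[7]=12.
g[8] = 2×max(6,9) = 2×9 = 18
g[9] = 3×max(6,9) = 3×9 = 27
g[10] = 2×max(8,18) = 2×18 = 36
g[11] = 2×max(9,27) = 2×27 = 54
g[12] = 3×max(9,27) = 3×27 = 81
One optimal split: 3 + 3 + 3 + 3; product 3×3×3×3 = 81.

81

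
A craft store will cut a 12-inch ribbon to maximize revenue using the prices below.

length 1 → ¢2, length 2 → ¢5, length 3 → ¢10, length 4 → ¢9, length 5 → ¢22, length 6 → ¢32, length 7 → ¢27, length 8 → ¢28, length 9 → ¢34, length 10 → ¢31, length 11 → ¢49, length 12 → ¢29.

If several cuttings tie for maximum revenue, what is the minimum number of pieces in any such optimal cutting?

2

Consider every possible first cut. r[k] is the best of p[i]+r[k−i] over all sellable i≤k.
r[1] = 2
r[2] = 5
r[3] = 10
r[4] = 12  (first piece 1, then r[3]=10)
r[5] = 22
r[6] = 32
r[7] = 34  (first piece 1, then r[6]=32)
r[8] = 37  (first piece 2, then r[6]=32)
r[9] = 42  (first piece 3, then r[6]=32)
r[10] = 44  (first piece 1, then r[9]=42)
r[11] = 54  (first piece 5, then r[6]=32)
r[12] = 64  (first piece 6, then r[6]=32)
Maximum revenue is ¢64.
Now minimize piece count subject to staying optimal: for each k, pieces[k] = 1 + min over i with p[i]+r[k−i]=r[k] of pieces[k−i].
pieces[9] = 2
pieces[10] = 2
pieces[11] = 2
pieces[12] = 2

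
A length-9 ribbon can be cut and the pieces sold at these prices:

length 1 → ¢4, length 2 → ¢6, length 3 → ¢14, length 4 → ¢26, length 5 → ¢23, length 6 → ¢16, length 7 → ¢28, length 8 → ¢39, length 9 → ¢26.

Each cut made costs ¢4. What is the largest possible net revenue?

48

Consider every possible first cut. v[k] is the best of p[i]+v[k−i] over all sellable i≤k, charging 4 whenever i<k.
v[1] = 4
v[2] = 6
v[3] = 14
v[4] = 26
v[5] = 26  (first piece 1, then v[4]=26)
v[6] = 28  (first piece 2, then v[4]=26)
v[7] = 36  (first piece 3, then v[4]=26)
v[8] = 48  (first piece 4, then v[4]=26)
v[9] = 48  (first piece 1, then v[8]=48)
One optimal plan: pieces 4 + 4 + 1 (2 cuts) → ¢56 − ¢8 = ¢48.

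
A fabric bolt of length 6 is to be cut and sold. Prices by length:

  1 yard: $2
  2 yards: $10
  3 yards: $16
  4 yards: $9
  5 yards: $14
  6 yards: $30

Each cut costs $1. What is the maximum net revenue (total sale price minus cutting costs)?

31

Let net[k] be the best obtainable value from length k. For each k, try every first piece i and keep the best of price[i] + net[k−i] minus the 1 cut fee when i<k.
net[1] = 2
net[2] = max(2+2-1, 10+0) = 10
net[3] = max(2+10-1, 10+2-1, 16+0) = 16
net[4] = max(2+16-1, 10+10-1, 16+2-1, 9+0) = 19
net[5] = max(2+19-1, 10+16-1, 16+10-1, 9+2-1, 14+0) = 25
net[6] = max(2+25-1, 10+19-1, 16+16-1, 9+10-1, 14+2-1, 30+0) = 31
One optimal plan: pieces 3 + 3 (1 cut) → $32 − $1 = $31.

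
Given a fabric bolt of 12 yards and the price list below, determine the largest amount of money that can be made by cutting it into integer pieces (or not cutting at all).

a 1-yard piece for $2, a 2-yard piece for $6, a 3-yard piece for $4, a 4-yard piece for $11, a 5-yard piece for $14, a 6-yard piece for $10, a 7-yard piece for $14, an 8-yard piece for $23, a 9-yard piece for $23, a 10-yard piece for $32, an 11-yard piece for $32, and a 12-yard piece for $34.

38

Consider every possible first cut. v[k] is the best of p[i]+v[k−i] over all sellable i≤k.
v[1] = 2
v[2] = 6
v[3] = 8  (first piece 1, then v[2]=6)
v[4] = 12  (first piece 2, then v[2]=6)
v[5] = 14  (first piece 1, then v[4]=12)
v[6] = 18  (first piece 2, then v[4]=12)
v[7] = 20  (first piece 1, then v[6]=18)
v[8] = 24  (first piece 2, then v[6]=18)
v[9] = 26  (first piece 1, then v[8]=24)
v[10] = 32
v[11] = 34  (first piece 1, then v[10]=32)
v[12] = 38  (first piece 2, then v[10]=32)
One optimal cutting: 10 + 2 → $32 + $6 = $38.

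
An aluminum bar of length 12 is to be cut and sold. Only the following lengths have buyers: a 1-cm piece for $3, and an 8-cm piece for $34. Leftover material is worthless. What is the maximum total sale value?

Consider every possible first cut. best[k] is the best of p[i]+best[k−i] over all sellable i≤k.
best[1] = 3
best[2] = 6  (first piece 1, then best[1]=3)
best[3] = 9  (first piece 1, then best[2]=6)
best[4] = 12  (first piece 1, then best[3]=9)
best[5] = 15  (first piece 1, then best[4]=12)
best[6] = 18  (first piece 1, then best[5]=15)
best[7] = 21  (first piece 1, then best[6]=18)
best[8] = max(3+21, 34+0) = 34
best[9] = max(3+34, 34+3) = 37
best[10] = max(3+37, 34+6) = 40
best[11] = max(3+40, 34+9) = 43
best[12] = max(3+43, 34+12) = 46
One optimal cutting: 8 + 1 + 1 + 1 + 1 → $46.

46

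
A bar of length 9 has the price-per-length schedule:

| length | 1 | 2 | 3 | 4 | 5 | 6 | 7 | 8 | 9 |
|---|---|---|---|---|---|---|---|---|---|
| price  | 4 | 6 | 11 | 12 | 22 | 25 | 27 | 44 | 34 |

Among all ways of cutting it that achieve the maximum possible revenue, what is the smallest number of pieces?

Let r[k] be the best obtainable value from length k. For each k, try every first piece i and keep the best of price[i] + r[k−i].
r[1] = 4
r[2] = 8  (first piece 1, then r[1]=4)
r[3] = 12  (first piece 1, then r[2]=8)
r[4] = 16  (first piece 1, then r[3]=12)
r[5] = 22
r[6] = 26  (first piece 1, then r[5]=22)
r[7] = 30  (first piece 1, then r[6]=26)
r[8] = 44
r[9] = 48  (first piece 1, then r[8]=44)
Maximum revenue is €48.
Now minimize piece count subject to staying optimal: for each k, pieces[k] = 1 + min over i with p[i]+r[k−i]=r[k] of pieces[k−i].
pieces[6] = 2
pieces[7] = 3
pieces[8] = 1
pieces[9] = 2

2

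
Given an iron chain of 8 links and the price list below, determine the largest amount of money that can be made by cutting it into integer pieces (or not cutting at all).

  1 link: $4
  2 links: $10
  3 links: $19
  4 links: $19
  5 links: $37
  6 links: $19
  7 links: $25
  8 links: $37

Let r[k] be the best obtainable value from length k. For each k, try every first piece i and keep the best of price[i] + r[k−i].
r[1] = 4
r[2] = max(4+4, 10+0) = 10
r[3] = max(4+10, 10+4, 19+0) = 19
r[4] = max(4+19, 10+10, 19+4, 19+0) = 23
r[5] = max(4+23, 10+19, 19+10, 19+4, 37+0) = 37
r[6] = max(4+37, 10+23, 19+19, 19+10, 37+4, 19+0) = 41
r[7] = max(4+41, 10+37, 19+23, …, 19+4, 25+0) = 47
r[8] = max(4+47, 10+41, 19+37, …, 25+4, 37+0) = 56
One optimal cutting: 5 + 3 → $37 + $19 = $56.

56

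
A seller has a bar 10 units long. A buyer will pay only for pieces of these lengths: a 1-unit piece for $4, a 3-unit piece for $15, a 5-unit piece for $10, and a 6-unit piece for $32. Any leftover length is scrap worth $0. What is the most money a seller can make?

Consider every possible first cut. f[k] is the best of p[i]+f[k−i] over all sellable i≤k.
f[1] = 4
f[2] = 8  (first piece 1, then f[1]=4)
f[3] = max(4+8, 15+0) = 15
f[4] = max(4+15, 15+4) = 19
f[5] = max(4+19, 15+8, 10+0) = 23
f[6] = max(4+23, 15+15, 10+4, 32+0) = 32
f[7] = max(4+32, 15+19, 10+8, 32+4) = 36
f[8] = max(4+36, 15+23, 10+15, 32+8) = 40
f[9] = max(4+40, 15+32, 10+19, 32+15) = 47
f[10] = max(4+47, 15+36, 10+23, 32+19) = 51
One optimal cutting: 6 + 3 + 1 → $51.

51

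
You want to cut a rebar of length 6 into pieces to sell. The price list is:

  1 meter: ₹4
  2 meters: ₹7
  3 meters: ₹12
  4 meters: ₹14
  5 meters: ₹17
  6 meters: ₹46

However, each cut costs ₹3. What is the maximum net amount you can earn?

46

Consider every possible first cut. v[k] is the best of p[i]+v[k−i] over all sellable i≤k, charging 3 whenever i<k.
v[1] = 4
v[2] = 7
v[3] = 12
v[4] = 14
v[5] = 17
v[6] = 46
Best is to make no cuts and sell whole for ₹46.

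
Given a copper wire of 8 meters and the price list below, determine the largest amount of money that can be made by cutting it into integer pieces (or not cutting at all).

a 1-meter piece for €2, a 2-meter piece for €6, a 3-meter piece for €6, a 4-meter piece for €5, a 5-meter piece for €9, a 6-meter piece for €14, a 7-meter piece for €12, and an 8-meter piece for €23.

24

Let R[k] be the best obtainable value from length k. For each k, try every first piece i and keep the best of price[i] + R[k−i].
R[1] = 2
R[2] = 6
R[3] = 8  (first piece 1, then R[2]=6)
R[4] = 12  (first piece 2, then R[2]=6)
R[5] = 14  (first piece 1, then R[4]=12)
R[6] = 18  (first piece 2, then R[4]=12)
R[7] = 20  (first piece 1, then R[6]=18)
R[8] = 24  (first piece 2, then R[6]=18)
One optimal cutting: 2 + 2 + 2 + 2 → €6 + €6 + €6 + €6 = €24.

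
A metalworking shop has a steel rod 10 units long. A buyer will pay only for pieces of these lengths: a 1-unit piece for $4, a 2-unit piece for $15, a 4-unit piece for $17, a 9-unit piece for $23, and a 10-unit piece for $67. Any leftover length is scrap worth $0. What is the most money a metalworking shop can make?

75

Build r[k] bottom-up: r[k] = max over allowed piece i of (p[i] + r[k−i]).
r[1] = 4
r[2] = max(4+4, 15+0) = 15
r[3] = max(4+15, 15+4) = 19
r[4] = max(4+19, 15+15, 17+0) = 30
r[5] = max(4+30, 15+19, 17+4) = 34
r[6] = max(4+34, 15+30, 17+15) = 45
r[7] = max(4+45, 15+34, 17+19) = 49
r[8] = max(4+49, 15+45, 17+30) = 60
r[9] = max(4+60, 15+49, 17+34, 23+0) = 64
r[10] = max(4+64, 15+60, 17+45, 23+4, 67+0) = 75
One optimal cutting: 2 + 2 + 2 + 2 + 2 → $75.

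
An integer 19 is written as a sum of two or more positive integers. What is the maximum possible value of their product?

972

Fill f[k] for k=2..19: at each k try every first piece i and multiply by the better of (k−i) uncut or f[k−i].
f[2] = 1·max(1,0) = 1·1 = 1
f[3] = 1·max(2,1) = 1·2 = 2
f[4] = 2·max(2,1) = 2·2 = 4
f[5] = 2·max(3,2) = 2·3 = 6
f[6] = 3·max(3,2) = 3·3 = 9
f[7] = 2·max(5,6) = 2·6 = 12
f[8] = 2·max(6,9) = 2·9 = 18
f[9] = 3·max(6,9) = 3·9 = 27
f[10] = 2·max(8,18) = 2·18 = 36
f[11] = 2·max(9,27) = 2·27 = 54
f[12] = 3·max(9,27) = 3·27 = 81
f[13] = 2·max(11,54) = 2·54 = 108
f[14] = 2·max(12,81) = 2·81 = 162
f[15] = 3·max(12,81) = 3·81 = 243
f[16] = 2·max(14,162) = 2·162 = 324
f[17] = 2·max(15,243) = 2·243 = 486
f[18] = 3·max(15,243) = 3·243 = 729
f[19] = 2·max(17,486) = 2·486 = 972
One optimal split: 3 + 3 + 3 + 3 + 3 + 2 + 2; product 3·3·3·3·3·2·2 = 972.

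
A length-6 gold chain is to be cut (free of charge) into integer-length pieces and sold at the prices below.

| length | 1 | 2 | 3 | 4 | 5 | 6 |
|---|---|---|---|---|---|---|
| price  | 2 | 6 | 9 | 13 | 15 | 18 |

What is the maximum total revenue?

19

Let r[k] be the best obtainable value from length k. For each k, try every first piece i and keep the best of price[i] + r[k−i].
r[1] = 2
r[2] = max(2+2, 6+0) = 6
r[3] = max(2+6, 6+2, 9+0) = 9
r[4] = max(2+9, 6+6, 9+2, 13+0) = 13
r[5] = max(2+13, 6+9, 9+6, 13+2, 15+0) = 15
r[6] = max(2+15, 6+13, 9+9, 13+6, 15+2, 18+0) = 19
One optimal cutting: 4 + 2 → $13 + $6 = $19.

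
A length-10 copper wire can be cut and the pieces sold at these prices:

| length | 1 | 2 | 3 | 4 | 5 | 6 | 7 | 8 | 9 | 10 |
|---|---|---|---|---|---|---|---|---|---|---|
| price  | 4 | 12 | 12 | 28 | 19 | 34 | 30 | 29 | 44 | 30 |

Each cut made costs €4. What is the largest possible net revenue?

60

Let net[k] be the best obtainable value from length k. For each k, try every first piece i and keep the best of price[i] + net[k−i] minus the 4 cut fee when i<k.
net[1] = 4
net[2] = 12
net[3] = 12  (first piece 1, then net[2]=12)
net[4] = 28
net[5] = 28  (first piece 1, then net[4]=28)
net[6] = 36  (first piece 2, then net[4]=28)
net[7] = 36  (first piece 1, then net[6]=36)
net[8] = 52  (first piece 4, then net[4]=28)
net[9] = 52  (first piece 1, then net[8]=52)
net[10] = 60  (first piece 2, then net[8]=52)
One optimal plan: pieces 4 + 4 + 2 (2 cuts) → €68 − €8 = €60.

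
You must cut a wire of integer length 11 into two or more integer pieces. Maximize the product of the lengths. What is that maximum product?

54

Let f[k] be the best product for length k (with at least one cut). For each first piece i, the rest contributes max(k−i, f[k−i]).
f[2] = 1×max(1,0) = 1×1 = 1
f[3] = max(1×2, 2×1) = 2
f[4] = max(1×3, 2×2, 3×1) = 4
f[5] = max(1×4, 2×3, 3×2, 4×1) = 6
f[6] = max(1×6, 2×4, 3×3, 4×2, 5×1) = 9
f[7] = max(1×9, 2×6, 3×4, 4×3, 5×2, 6×1) = 12
f[8] = max(1×12, 2×9, 3×6, …, 6×2, 7×1) = 18
f[9] = max(1×18, 2×12, 3×9, …, 7×2, 8×1) = 27
f[10] = max(1×27, 2×18, 3×12, …, 8×2, 9×1) = 36
f[11] = max(1×36, 2×27, 3×18, …, 9×2, 10×1) = 54
One optimal split: 3 + 3 + 3 + 2; product 3×3×3×2 = 54.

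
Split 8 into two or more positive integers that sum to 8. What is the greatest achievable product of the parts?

Define f[k] = max over 1≤i<k of i · max(k−i, f[k−i]); the inner max lets the remainder stay uncut if that's better.
f[2] = 1×max(1,0) = 1×1 = 1
f[3] = max(1×2, 2×1) = 2
f[4] = max(1×3, 2×2, 3×1) = 4
f[5] = max(1×4, 2×3, 3×2, 4×1) = 6
f[6] = max(1×6, 2×4, 3×3, 4×2, 5×1) = 9
f[7] = max(1×9, 2×6, 3×4, 4×3, 5×2, 6×1) = 12
f[8] = max(1×12, 2×9, 3×6, …, 6×2, 7×1) = 18
One optimal split: 3 + 3 + 2; product 3×3×2 = 18.

18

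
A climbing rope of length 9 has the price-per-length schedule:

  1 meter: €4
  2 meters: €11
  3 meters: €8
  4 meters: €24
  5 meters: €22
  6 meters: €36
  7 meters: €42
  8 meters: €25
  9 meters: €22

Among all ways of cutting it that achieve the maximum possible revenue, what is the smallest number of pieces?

2

Build r[k] bottom-up: r[k] = max over allowed piece i of (p[i] + r[k−i]).
r[1] = 4
r[2] = 11
r[3] = 15  (first piece 1, then r[2]=11)
r[4] = 24
r[5] = 28  (first piece 1, then r[4]=24)
r[6] = 36
r[7] = 42
r[8] = 48  (first piece 4, then r[4]=24)
r[9] = 53  (first piece 2, then r[7]=42)
Maximum revenue is €53.
Now minimize piece count subject to staying optimal: for each k, pieces[k] = 1 + min over i with p[i]+r[k−i]=r[k] of pieces[k−i].
pieces[6] = 1
pieces[7] = 1
pieces[8] = 2
pieces[9] = 2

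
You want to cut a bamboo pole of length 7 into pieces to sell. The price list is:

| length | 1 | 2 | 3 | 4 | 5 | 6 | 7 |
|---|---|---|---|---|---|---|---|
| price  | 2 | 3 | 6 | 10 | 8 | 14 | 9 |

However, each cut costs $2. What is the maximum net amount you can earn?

14

Let v[k] be the best obtainable value from length k. For each k, try every first piece i and keep the best of price[i] + v[k−i] minus the 2 cut fee when i<k.
v[1] = 2
v[2] = 3
v[3] = 6
v[4] = 10
v[5] = 10  (first piece 1, then v[4]=10)
v[6] = 14
v[7] = 14  (first piece 1, then v[6]=14)
One optimal plan: pieces 6 + 1 (1 cut) → $16 − $2 = $14.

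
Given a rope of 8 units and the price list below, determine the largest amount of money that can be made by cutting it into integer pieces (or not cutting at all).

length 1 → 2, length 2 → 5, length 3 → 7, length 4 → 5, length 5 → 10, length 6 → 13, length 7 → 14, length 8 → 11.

20

Let best[k] be the best obtainable value from length k. For each k, try every first piece i and keep the best of price[i] + best[k−i].
best[1] = 2
best[2] = max(2+2, 5+0) = 5
best[3] = max(2+5, 5+2, 7+0) = 7
best[4] = max(2+7, 5+5, 7+2, 5+0) = 10
best[5] = max(2+10, 5+7, 7+5, 5+2, 10+0) = 12
best[6] = max(2+12, 5+10, 7+7, 5+5, 10+2, 13+0) = 15
best[7] = max(2+15, 5+12, 7+10, …, 13+2, 14+0) = 17
best[8] = max(2+17, 5+15, 7+12, …, 14+2, 11+0) = 20
One optimal cutting: 2 + 2 + 2 + 2 → 5 + 5 + 5 + 5 = 20.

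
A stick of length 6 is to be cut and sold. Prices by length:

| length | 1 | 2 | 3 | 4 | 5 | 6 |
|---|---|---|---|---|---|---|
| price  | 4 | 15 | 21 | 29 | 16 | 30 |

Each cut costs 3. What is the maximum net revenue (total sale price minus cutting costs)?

41

Build r[k] bottom-up: r[k] = max over allowed piece i of (p[i] + r[k−i]) − 3 per cut.
r[1] = 4
r[2] = max(4+4-3, 15+0) = 15
r[3] = max(4+15-3, 15+4-3, 21+0) = 21
r[4] = max(4+21-3, 15+15-3, 21+4-3, 29+0) = 29
r[5] = max(4+29-3, 15+21-3, 21+15-3, 29+4-3, 16+0) = 33
r[6] = max(4+33-3, 15+29-3, 21+21-3, 29+15-3, 16+4-3, 30+0) = 41
One optimal plan: pieces 4 + 2 (1 cut) → 44 − 3 = 41.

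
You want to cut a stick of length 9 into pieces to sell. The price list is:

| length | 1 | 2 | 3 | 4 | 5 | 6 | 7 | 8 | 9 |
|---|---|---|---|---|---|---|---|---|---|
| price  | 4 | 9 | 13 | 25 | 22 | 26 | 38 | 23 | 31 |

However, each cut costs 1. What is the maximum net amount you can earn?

Let r[k] be the best obtainable value from length k. For each k, try every first piece i and keep the best of price[i] + r[k−i] minus the 1 cut fee when i<k.
r[1] = 4
r[2] = max(4+4-1, 9+0) = 9
r[3] = max(4+9-1, 9+4-1, 13+0) = 13
r[4] = max(4+13-1, 9+9-1, 13+4-1, 25+0) = 25
r[5] = max(4+25-1, 9+13-1, 13+9-1, 25+4-1, 22+0) = 28
r[6] = max(4+28-1, 9+25-1, 13+13-1, 25+9-1, 22+4-1, 26+0) = 33
r[7] = max(4+33-1, 9+28-1, 13+25-1, …, 26+4-1, 38+0) = 38
r[8] = max(4+38-1, 9+33-1, 13+28-1, …, 38+4-1, 23+0) = 49
r[9] = max(4+49-1, 9+38-1, 13+33-1, …, 23+4-1, 31+0) = 52
One optimal plan: pieces 4 + 4 + 1 (2 cuts) → 54 − 2 = 52.

52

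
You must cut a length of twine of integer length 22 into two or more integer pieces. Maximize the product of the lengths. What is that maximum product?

Define g[k] = max over 1≤i<k of i · max(k−i, g[k−i]); the inner max lets the remainder stay uncut if that's better.
Small cases: g[2]=1, g[3]=2, g[4]=4, g[5]=6, g[6]=9, g[7]=12, g[8]=18, g[9]=27, g[10]=36, g[11]=54, g[12]=81, g[13]=108, g[14]=162, g[15]=243.
g[16] = 2·max(14,162) = 2·162 = 324
g[17] = 2·max(15,243) = 2·243 = 486
g[18] = 3·max(15,243) = 3·243 = 729
g[19] = 2·max(17,486) = 2·486 = 972
g[20] = 2·max(18,729) = 2·729 = 1458
g[21] = 3·max(18,729) = 3·729 = 2187
g[22] = 2·max(20,1458) = 2·1458 = 2916
One optimal split: 3 + 3 + 3 + 3 + 3 + 3 + 2 + 2; product 3·3·3·3·3·3·2·2 = 2916.

2916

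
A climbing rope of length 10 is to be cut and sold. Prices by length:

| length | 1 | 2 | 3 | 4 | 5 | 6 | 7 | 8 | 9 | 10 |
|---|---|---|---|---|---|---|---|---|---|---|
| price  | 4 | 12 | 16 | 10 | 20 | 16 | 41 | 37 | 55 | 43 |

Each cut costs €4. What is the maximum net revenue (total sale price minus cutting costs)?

Consider every possible first cut. net[k] is the best of p[i]+net[k−i] over all sellable i≤k, charging 4 whenever i<k.
net[1] = 4
net[2] = max(4+4-4, 12+0) = 12
net[3] = max(4+12-4, 12+4-4, 16+0) = 16
net[4] = max(4+16-4, 12+12-4, 16+4-4, 10+0) = 20
net[5] = max(4+20-4, 12+16-4, 16+12-4, 10+4-4, 20+0) = 24
net[6] = max(4+24-4, 12+20-4, 16+16-4, 10+12-4, 20+4-4, 16+0) = 28
net[7] = max(4+28-4, 12+24-4, 16+20-4, …, 16+4-4, 41+0) = 41
net[8] = max(4+41-4, 12+28-4, 16+24-4, …, 41+4-4, 37+0) = 41
net[9] = max(4+41-4, 12+41-4, 16+28-4, …, 37+4-4, 55+0) = 55
net[10] = max(4+55-4, 12+41-4, 16+41-4, …, 55+4-4, 43+0) = 55
One optimal plan: pieces 9 + 1 (1 cut) → €59 − €4 = €55.

55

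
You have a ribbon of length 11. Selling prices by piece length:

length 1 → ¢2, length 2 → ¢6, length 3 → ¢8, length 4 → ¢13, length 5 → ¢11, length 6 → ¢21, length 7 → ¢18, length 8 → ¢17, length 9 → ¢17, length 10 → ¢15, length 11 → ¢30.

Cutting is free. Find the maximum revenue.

36

Let R[k] be the best obtainable value from length k. For each k, try every first piece i and keep the best of price[i] + R[k−i].
R[1] = 2
R[2] = 6
R[3] = 8  (first piece 1, then R[2]=6)
R[4] = 13
R[5] = 15  (first piece 1, then R[4]=13)
R[6] = 21
R[7] = 23  (first piece 1, then R[6]=21)
R[8] = 27  (first piece 2, then R[6]=21)
R[9] = 29  (first piece 1, then R[8]=27)
R[10] = 34  (first piece 4, then R[6]=21)
R[11] = 36  (first piece 1, then R[10]=34)
One optimal cutting: 6 + 4 + 1 → ¢21 + ¢13 + ¢2 = ¢36.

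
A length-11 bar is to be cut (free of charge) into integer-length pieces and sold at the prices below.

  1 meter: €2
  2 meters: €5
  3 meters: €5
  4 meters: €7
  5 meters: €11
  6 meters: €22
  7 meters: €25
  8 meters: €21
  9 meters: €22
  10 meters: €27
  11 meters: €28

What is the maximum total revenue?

Build r[k] bottom-up: r[k] = max over allowed piece i of (p[i] + r[k−i]).
r[1] = 2
r[2] = 5
r[3] = 7  (first piece 1, then r[2]=5)
r[4] = 10  (first piece 2, then r[2]=5)
r[5] = 12  (first piece 1, then r[4]=10)
r[6] = 22
r[7] = 25
r[8] = 27  (first piece 1, then r[7]=25)
r[9] = 30  (first piece 2, then r[7]=25)
r[10] = 32  (first piece 1, then r[9]=30)
r[11] = 35  (first piece 2, then r[9]=30)
One optimal cutting: 7 + 2 + 2 → €25 + €5 + €5 = €35.

35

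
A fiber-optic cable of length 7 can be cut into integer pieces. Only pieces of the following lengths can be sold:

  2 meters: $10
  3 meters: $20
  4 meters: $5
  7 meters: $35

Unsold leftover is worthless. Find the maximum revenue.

40

Consider every possible first cut. f[k] is the best of p[i]+f[k−i] over all sellable i≤k.
f[1] = 0
f[2] = 10
f[3] = max(10+0, 20+0) = 20
f[4] = max(10+10, 20+0, 5+0) = 20
f[5] = max(10+20, 20+10, 5+0) = 30
f[6] = max(10+20, 20+20, 5+10) = 40
f[7] = max(10+30, 20+20, 5+20, 35+0) = 40
One optimal cutting: pieces 3 + 3 with 1 meter of scrap → $40.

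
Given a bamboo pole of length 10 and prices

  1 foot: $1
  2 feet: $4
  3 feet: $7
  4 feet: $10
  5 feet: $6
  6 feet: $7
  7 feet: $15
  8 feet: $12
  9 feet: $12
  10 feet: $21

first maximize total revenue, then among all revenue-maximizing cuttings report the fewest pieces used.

Consider every possible first cut. r[k] is the best of p[i]+r[k−i] over all sellable i≤k.
r[1] = 1
r[2] = max(1+1, 4+0) = 4
r[3] = max(1+4, 4+1, 7+0) = 7
r[4] = max(1+7, 4+4, 7+1, 10+0) = 10
r[5] = max(1+10, 4+7, 7+4, 10+1, 6+0) = 11
r[6] = max(1+11, 4+10, 7+7, 10+4, 6+1, 7+0) = 14
r[7] = max(1+14, 4+11, 7+10, …, 7+1, 15+0) = 17
r[8] = max(1+17, 4+14, 7+11, …, 15+1, 12+0) = 20
r[9] = max(1+20, 4+17, 7+14, …, 12+1, 12+0) = 21
r[10] = max(1+21, 4+20, 7+17, …, 12+1, 21+0) = 24
Maximum revenue is $24.
Now minimize piece count subject to staying optimal: for each k, pieces[k] = 1 + min over i with p[i]+r[k−i]=r[k] of pieces[k−i].
pieces[7] = 2
pieces[8] = 2
pieces[9] = 3
pieces[10] = 3

3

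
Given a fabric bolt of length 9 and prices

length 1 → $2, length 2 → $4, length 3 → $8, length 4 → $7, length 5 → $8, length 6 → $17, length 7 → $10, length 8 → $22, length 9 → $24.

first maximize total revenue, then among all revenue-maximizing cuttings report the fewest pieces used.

2

Build r[k] bottom-up: r[k] = max over allowed piece i of (p[i] + r[k−i]).
r[1] = 2
r[2] = max(2+2, 4+0) = 4
r[3] = max(2+4, 4+2, 8+0) = 8
r[4] = max(2+8, 4+4, 8+2, 7+0) = 10
r[5] = max(2+10, 4+8, 8+4, 7+2, 8+0) = 12
r[6] = max(2+12, 4+10, 8+8, 7+4, 8+2, 17+0) = 17
r[7] = max(2+17, 4+12, 8+10, …, 17+2, 10+0) = 19
r[8] = max(2+19, 4+17, 8+12, …, 10+2, 22+0) = 22
r[9] = max(2+22, 4+19, 8+17, …, 22+2, 24+0) = 25
Maximum revenue is $25.
Now minimize piece count subject to staying optimal: for each k, pieces[k] = 1 + min over i with p[i]+r[k−i]=r[k] of pieces[k−i].
pieces[6] = 1
pieces[7] = 2
pieces[8] = 1
pieces[9] = 2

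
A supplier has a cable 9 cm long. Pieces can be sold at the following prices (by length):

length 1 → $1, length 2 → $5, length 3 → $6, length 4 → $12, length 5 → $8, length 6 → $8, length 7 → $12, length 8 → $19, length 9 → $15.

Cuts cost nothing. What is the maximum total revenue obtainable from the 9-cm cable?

25

Consider every possible first cut. R[k] is the best of p[i]+R[k−i] over all sellable i≤k.
R[1] = 1
R[2] = max(1+1, 5+0) = 5
R[3] = max(1+5, 5+1, 6+0) = 6
R[4] = max(1+6, 5+5, 6+1, 12+0) = 12
R[5] = max(1+12, 5+6, 6+5, 12+1, 8+0) = 13
R[6] = max(1+13, 5+12, 6+6, 12+5, 8+1, 8+0) = 17
R[7] = max(1+17, 5+13, 6+12, …, 8+1, 12+0) = 18
R[8] = max(1+18, 5+17, 6+13, …, 12+1, 19+0) = 24
R[9] = max(1+24, 5+18, 6+17, …, 19+1, 15+0) = 25
One optimal cutting: 4 + 4 + 1 → $12 + $12 + $1 = $25.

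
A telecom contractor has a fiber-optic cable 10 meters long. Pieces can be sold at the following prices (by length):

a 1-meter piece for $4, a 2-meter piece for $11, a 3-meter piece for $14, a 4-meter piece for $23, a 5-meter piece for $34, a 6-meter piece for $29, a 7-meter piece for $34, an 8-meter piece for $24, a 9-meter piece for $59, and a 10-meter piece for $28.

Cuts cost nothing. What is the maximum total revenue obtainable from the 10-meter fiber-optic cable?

68

Consider every possible first cut. v[k] is the best of p[i]+v[k−i] over all sellable i≤k.
v[1] = 4
v[2] = max(4+4, 11+0) = 11
v[3] = max(4+11, 11+4, 14+0) = 15
v[4] = max(4+15, 11+11, 14+4, 23+0) = 23
v[5] = max(4+23, 11+15, 14+11, 23+4, 34+0) = 34
v[6] = max(4+34, 11+23, 14+15, 23+11, 34+4, 29+0) = 38
v[7] = max(4+38, 11+34, 14+23, …, 29+4, 34+0) = 45
v[8] = max(4+45, 11+38, 14+34, …, 34+4, 24+0) = 49
v[9] = max(4+49, 11+45, 14+38, …, 24+4, 59+0) = 59
v[10] = max(4+59, 11+49, 14+45, …, 59+4, 28+0) = 68
One optimal cutting: 5 + 5 → $34 + $34 = $68.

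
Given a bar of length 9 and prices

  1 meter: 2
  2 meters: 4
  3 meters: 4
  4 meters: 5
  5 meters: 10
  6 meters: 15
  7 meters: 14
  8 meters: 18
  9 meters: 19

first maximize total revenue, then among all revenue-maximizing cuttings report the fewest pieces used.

Let r[k] be the best obtainable value from length k. For each k, try every first piece i and keep the best of price[i] + r[k−i].
r[1] = 2
r[2] = max(2+2, 4+0) = 4
r[3] = max(2+4, 4+2, 4+0) = 6
r[4] = max(2+6, 4+4, 4+2, 5+0) = 8
r[5] = max(2+8, 4+6, 4+4, 5+2, 10+0) = 10
r[6] = max(2+10, 4+8, 4+6, 5+4, 10+2, 15+0) = 15
r[7] = max(2+15, 4+10, 4+8, …, 15+2, 14+0) = 17
r[8] = max(2+17, 4+15, 4+10, …, 14+2, 18+0) = 19
r[9] = max(2+19, 4+17, 4+15, …, 18+2, 19+0) = 21
Maximum revenue is 21.
Now minimize piece count subject to staying optimal: for each k, pieces[k] = 1 + min over i with p[i]+r[k−i]=r[k] of pieces[k−i].
pieces[6] = 1
pieces[7] = 2
pieces[8] = 2
pieces[9] = 3

3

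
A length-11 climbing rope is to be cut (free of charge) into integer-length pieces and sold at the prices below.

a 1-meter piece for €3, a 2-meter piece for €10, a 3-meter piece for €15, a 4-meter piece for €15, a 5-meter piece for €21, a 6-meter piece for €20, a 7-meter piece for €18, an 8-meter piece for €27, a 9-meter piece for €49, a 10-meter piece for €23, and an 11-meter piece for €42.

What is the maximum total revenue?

59

Consider every possible first cut. best[k] is the best of p[i]+best[k−i] over all sellable i≤k.
best[1] = 3
best[2] = max(3+3, 10+0) = 10
best[3] = max(3+10, 10+3, 15+0) = 15
best[4] = max(3+15, 10+10, 15+3, 15+0) = 20
best[5] = max(3+20, 10+15, 15+10, 15+3, 21+0) = 25
best[6] = max(3+25, 10+20, 15+15, 15+10, 21+3, 20+0) = 30
best[7] = max(3+30, 10+25, 15+20, …, 20+3, 18+0) = 35
best[8] = max(3+35, 10+30, 15+25, …, 18+3, 27+0) = 40
best[9] = max(3+40, 10+35, 15+30, …, 27+3, 49+0) = 49
best[10] = max(3+49, 10+40, 15+35, …, 49+3, 23+0) = 52
best[11] = max(3+52, 10+49, 15+40, …, 23+3, 42+0) = 59
One optimal cutting: 9 + 2 → €49 + €10 = €59.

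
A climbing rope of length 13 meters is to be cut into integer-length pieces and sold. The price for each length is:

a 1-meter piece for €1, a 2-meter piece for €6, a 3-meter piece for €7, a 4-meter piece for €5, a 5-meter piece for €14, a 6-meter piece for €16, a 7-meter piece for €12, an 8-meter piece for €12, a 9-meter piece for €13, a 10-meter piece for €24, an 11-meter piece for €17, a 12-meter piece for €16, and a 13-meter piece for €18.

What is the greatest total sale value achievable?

Let best[k] be the best obtainable value from length k. For each k, try every first piece i and keep the best of price[i] + best[k−i].
best[1] = 1
best[2] = max(1+1, 6+0) = 6
best[3] = max(1+6, 6+1, 7+0) = 7
best[4] = max(1+7, 6+6, 7+1, 5+0) = 12
best[5] = max(1+12, 6+7, 7+6, 5+1, 14+0) = 14
best[6] = max(1+14, 6+12, 7+7, 5+6, 14+1, 16+0) = 18
best[7] = max(1+18, 6+14, 7+12, …, 16+1, 12+0) = 20
best[8] = max(1+20, 6+18, 7+14, …, 12+1, 12+0) = 24
best[9] = max(1+24, 6+20, 7+18, …, 12+1, 13+0) = 26
best[10] = max(1+26, 6+24, 7+20, …, 13+1, 24+0) = 30
best[11] = max(1+30, 6+26, 7+24, …, 24+1, 17+0) = 32
best[12] = max(1+32, 6+30, 7+26, …, 17+1, 16+0) = 36
best[13] = max(1+36, 6+32, 7+30, …, 16+1, 18+0) = 38
One optimal cutting: 5 + 2 + 2 + 2 + 2 → €14 + €6 + €6 + €6 + €6 = €38.

38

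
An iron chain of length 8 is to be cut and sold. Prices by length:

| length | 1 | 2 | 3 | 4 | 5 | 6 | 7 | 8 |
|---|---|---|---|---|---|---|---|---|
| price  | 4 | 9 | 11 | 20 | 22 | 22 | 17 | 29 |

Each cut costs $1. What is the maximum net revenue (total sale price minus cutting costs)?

Let net[k] be the best obtainable value from length k. For each k, try every first piece i and keep the best of price[i] + net[k−i] minus the 1 cut fee when i<k.
net[1] = 4
net[2] = max(4+4-1, 9+0) = 9
net[3] = max(4+9-1, 9+4-1, 11+0) = 12
net[4] = max(4+12-1, 9+9-1, 11+4-1, 20+0) = 20
net[5] = max(4+20-1, 9+12-1, 11+9-1, 20+4-1, 22+0) = 23
net[6] = max(4+23-1, 9+20-1, 11+12-1, 20+9-1, 22+4-1, 22+0) = 28
net[7] = max(4+28-1, 9+23-1, 11+20-1, …, 22+4-1, 17+0) = 31
net[8] = max(4+31-1, 9+28-1, 11+23-1, …, 17+4-1, 29+0) = 39
One optimal plan: pieces 4 + 4 (1 cut) → $40 − $1 = $39.

39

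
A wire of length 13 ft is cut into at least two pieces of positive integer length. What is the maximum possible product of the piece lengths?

108

Define f[k] = max over 1≤i<k of i · max(k−i, f[k−i]); the inner max lets the remainder stay uncut if that's better.
f[2] = 1×max(1,0) = 1×1 = 1
f[3] = max(1×2, 2×1) = 2
f[4] = max(1×3, 2×2, 3×1) = 4
f[5] = max(1×4, 2×3, 3×2, 4×1) = 6
f[6] = max(1×6, 2×4, 3×3, 4×2, 5×1) = 9
f[7] = max(1×9, 2×6, 3×4, 4×3, 5×2, 6×1) = 12
f[8] = max(1×12, 2×9, 3×6, …, 6×2, 7×1) = 18
f[9] = max(1×18, 2×12, 3×9, …, 7×2, 8×1) = 27
f[10] = max(1×27, 2×18, 3×12, …, 8×2, 9×1) = 36
f[11] = max(1×36, 2×27, 3×18, …, 9×2, 10×1) = 54
f[12] = max(1×54, 2×36, 3×27, …, 10×2, 11×1) = 81
f[13] = max(1×81, 2×54, 3×36, …, 11×2, 12×1) = 108
One optimal split: 3 + 3 + 3 + 2 + 2; product 3×3×3×2×2 = 108.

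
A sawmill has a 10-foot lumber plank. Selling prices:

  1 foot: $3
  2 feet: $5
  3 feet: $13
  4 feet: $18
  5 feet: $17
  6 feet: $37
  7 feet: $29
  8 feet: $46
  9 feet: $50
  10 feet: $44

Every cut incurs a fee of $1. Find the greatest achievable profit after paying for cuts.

Let r[k] be the best obtainable value from length k. For each k, try every first piece i and keep the best of price[i] + r[k−i] minus the 1 cut fee when i<k.
r[1] = 3
r[2] = max(3+3-1, 5+0) = 5
r[3] = max(3+5-1, 5+3-1, 13+0) = 13
r[4] = max(3+13-1, 5+5-1, 13+3-1, 18+0) = 18
r[5] = max(3+18-1, 5+13-1, 13+5-1, 18+3-1, 17+0) = 20
r[6] = max(3+20-1, 5+18-1, 13+13-1, 18+5-1, 17+3-1, 37+0) = 37
r[7] = max(3+37-1, 5+20-1, 13+18-1, …, 37+3-1, 29+0) = 39
r[8] = max(3+39-1, 5+37-1, 13+20-1, …, 29+3-1, 46+0) = 46
r[9] = max(3+46-1, 5+39-1, 13+37-1, …, 46+3-1, 50+0) = 50
r[10] = max(3+50-1, 5+46-1, 13+39-1, …, 50+3-1, 44+0) = 54
One optimal plan: pieces 6 + 4 (1 cut) → $55 − $1 = $54.

54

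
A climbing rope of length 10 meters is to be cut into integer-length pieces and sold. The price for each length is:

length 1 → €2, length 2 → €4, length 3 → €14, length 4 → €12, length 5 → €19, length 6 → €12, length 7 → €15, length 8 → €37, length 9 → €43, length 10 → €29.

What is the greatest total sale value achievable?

Consider every possible first cut. R[k] is the best of p[i]+R[k−i] over all sellable i≤k.
R[1] = 2
R[2] = 4  (first piece 1, then R[1]=2)
R[3] = 14
R[4] = 16  (first piece 1, then R[3]=14)
R[5] = 19
R[6] = 28  (first piece 3, then R[3]=14)
R[7] = 30  (first piece 1, then R[6]=28)
R[8] = 37
R[9] = 43
R[10] = 45  (first piece 1, then R[9]=43)
One optimal cutting: 9 + 1 → €43 + €2 = €45.

45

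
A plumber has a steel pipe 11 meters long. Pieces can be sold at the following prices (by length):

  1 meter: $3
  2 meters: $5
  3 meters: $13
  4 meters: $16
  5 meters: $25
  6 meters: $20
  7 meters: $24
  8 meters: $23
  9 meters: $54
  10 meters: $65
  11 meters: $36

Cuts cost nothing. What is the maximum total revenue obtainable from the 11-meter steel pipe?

Let best[k] be the best obtainable value from length k. For each k, try every first piece i and keep the best of price[i] + best[k−i].
best[1] = 3
best[2] = max(3+3, 5+0) = 6
best[3] = max(3+6, 5+3, 13+0) = 13
best[4] = max(3+13, 5+6, 13+3, 16+0) = 16
best[5] = max(3+16, 5+13, 13+6, 16+3, 25+0) = 25
best[6] = max(3+25, 5+16, 13+13, 16+6, 25+3, 20+0) = 28
best[7] = max(3+28, 5+25, 13+16, …, 20+3, 24+0) = 31
best[8] = max(3+31, 5+28, 13+25, …, 24+3, 23+0) = 38
best[9] = max(3+38, 5+31, 13+28, …, 23+3, 54+0) = 54
best[10] = max(3+54, 5+38, 13+31, …, 54+3, 65+0) = 65
best[11] = max(3+65, 5+54, 13+38, …, 65+3, 36+0) = 68
One optimal cutting: 10 + 1 → $65 + $3 = $68.

68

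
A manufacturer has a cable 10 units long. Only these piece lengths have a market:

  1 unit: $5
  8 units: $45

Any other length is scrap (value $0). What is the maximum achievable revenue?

Let best[k] be the best obtainable value from length k. For each k, try every first piece i and keep the best of price[i] + best[k−i].
best[1] = 5
best[2] = 10  (first piece 1, then best[1]=5)
best[3] = 15  (first piece 1, then best[2]=10)
best[4] = 20  (first piece 1, then best[3]=15)
best[5] = 25  (first piece 1, then best[4]=20)
best[6] = 30  (first piece 1, then best[5]=25)
best[7] = 35  (first piece 1, then best[6]=30)
best[8] = 45
best[9] = 50  (first piece 1, then best[8]=45)
best[10] = 55  (first piece 1, then best[9]=50)
One optimal cutting: 8 + 1 + 1 → $55.

55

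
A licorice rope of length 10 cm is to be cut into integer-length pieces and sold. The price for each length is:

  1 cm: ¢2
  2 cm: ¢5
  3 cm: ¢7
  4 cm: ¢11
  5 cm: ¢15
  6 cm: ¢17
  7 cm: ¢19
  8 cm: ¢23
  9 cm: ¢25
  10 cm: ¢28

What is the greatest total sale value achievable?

Consider every possible first cut. r[k] is the best of p[i]+r[k−i] over all sellable i≤k.
r[1] = 2
r[2] = max(2+2, 5+0) = 5
r[3] = max(2+5, 5+2, 7+0) = 7
r[4] = max(2+7, 5+5, 7+2, 11+0) = 11
r[5] = max(2+11, 5+7, 7+5, 11+2, 15+0) = 15
r[6] = max(2+15, 5+11, 7+7, 11+5, 15+2, 17+0) = 17
r[7] = max(2+17, 5+15, 7+11, …, 17+2, 19+0) = 20
r[8] = max(2+20, 5+17, 7+15, …, 19+2, 23+0) = 23
r[9] = max(2+23, 5+20, 7+17, …, 23+2, 25+0) = 26
r[10] = max(2+26, 5+23, 7+20, …, 25+2, 28+0) = 30
One optimal cutting: 5 + 5 → ¢15 + ¢15 = ¢30.

30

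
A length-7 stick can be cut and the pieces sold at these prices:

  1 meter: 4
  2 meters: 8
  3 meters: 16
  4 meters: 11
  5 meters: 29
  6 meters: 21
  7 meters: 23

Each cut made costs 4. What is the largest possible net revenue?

Let r[k] be the best obtainable value from length k. For each k, try every first piece i and keep the best of price[i] + r[k−i] minus the 4 cut fee when i<k.
r[1] = 4
r[2] = 8
r[3] = 16
r[4] = 16  (first piece 1, then r[3]=16)
r[5] = 29
r[6] = 29  (first piece 1, then r[5]=29)
r[7] = 33  (first piece 2, then r[5]=29)
One optimal plan: pieces 5 + 2 (1 cut) → 37 − 4 = 33.

33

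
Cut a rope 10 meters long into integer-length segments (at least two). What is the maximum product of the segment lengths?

Define P[k] = max over 1≤i<k of i · max(k−i, P[k−i]); the inner max lets the remainder stay uncut if that's better.
P[2] = 1*max(1,0) = 1*1 = 1
P[3] = max(1*2, 2*1) = 2
P[4] = max(1*3, 2*2, 3*1) = 4
P[5] = max(1*4, 2*3, 3*2, 4*1) = 6
P[6] = max(1*6, 2*4, 3*3, 4*2, 5*1) = 9
P[7] = max(1*9, 2*6, 3*4, 4*3, 5*2, 6*1) = 12
P[8] = max(1*12, 2*9, 3*6, …, 6*2, 7*1) = 18
P[9] = max(1*18, 2*12, 3*9, …, 7*2, 8*1) = 27
P[10] = max(1*27, 2*18, 3*12, …, 8*2, 9*1) = 36
One optimal split: 3 + 3 + 2 + 2; product 3*3*2*2 = 36.

36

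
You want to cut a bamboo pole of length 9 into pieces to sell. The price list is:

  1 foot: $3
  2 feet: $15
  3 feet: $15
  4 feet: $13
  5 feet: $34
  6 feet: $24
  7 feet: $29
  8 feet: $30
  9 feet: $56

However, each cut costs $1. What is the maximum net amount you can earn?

62

Let net[k] be the best obtainable value from length k. For each k, try every first piece i and keep the best of price[i] + net[k−i] minus the 1 cut fee when i<k.
net[1] = 3
net[2] = max(3+3-1, 15+0) = 15
net[3] = max(3+15-1, 15+3-1, 15+0) = 17
net[4] = max(3+17-1, 15+15-1, 15+3-1, 13+0) = 29
net[5] = max(3+29-1, 15+17-1, 15+15-1, 13+3-1, 34+0) = 34
net[6] = max(3+34-1, 15+29-1, 15+17-1, 13+15-1, 34+3-1, 24+0) = 43
net[7] = max(3+43-1, 15+34-1, 15+29-1, …, 24+3-1, 29+0) = 48
net[8] = max(3+48-1, 15+43-1, 15+34-1, …, 29+3-1, 30+0) = 57
net[9] = max(3+57-1, 15+48-1, 15+43-1, …, 30+3-1, 56+0) = 62
One optimal plan: pieces 5 + 2 + 2 (2 cuts) → $64 − $2 = $62.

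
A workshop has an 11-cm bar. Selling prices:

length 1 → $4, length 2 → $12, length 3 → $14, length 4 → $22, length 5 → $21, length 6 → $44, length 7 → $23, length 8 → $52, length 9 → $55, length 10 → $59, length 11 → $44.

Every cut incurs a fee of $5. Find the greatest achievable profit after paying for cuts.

62

Build r[k] bottom-up: r[k] = max over allowed piece i of (p[i] + r[k−i]) − 5 per cut.
r[1] = 4
r[2] = max(4+4-5, 12+0) = 12
r[3] = max(4+12-5, 12+4-5, 14+0) = 14
r[4] = max(4+14-5, 12+12-5, 14+4-5, 22+0) = 22
r[5] = max(4+22-5, 12+14-5, 14+12-5, 22+4-5, 21+0) = 21
r[6] = max(4+21-5, 12+22-5, 14+14-5, 22+12-5, 21+4-5, 44+0) = 44
r[7] = max(4+44-5, 12+21-5, 14+22-5, …, 44+4-5, 23+0) = 43
r[8] = max(4+43-5, 12+44-5, 14+21-5, …, 23+4-5, 52+0) = 52
r[9] = max(4+52-5, 12+43-5, 14+44-5, …, 52+4-5, 55+0) = 55
r[10] = max(4+55-5, 12+52-5, 14+43-5, …, 55+4-5, 59+0) = 61
r[11] = max(4+61-5, 12+55-5, 14+52-5, …, 59+4-5, 44+0) = 62
One optimal plan: pieces 9 + 2 (1 cut) → $67 − $5 = $62.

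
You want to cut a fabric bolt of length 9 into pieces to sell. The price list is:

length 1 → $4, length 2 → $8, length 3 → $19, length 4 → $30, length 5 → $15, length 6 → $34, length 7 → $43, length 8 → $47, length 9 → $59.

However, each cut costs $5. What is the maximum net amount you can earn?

Consider every possible first cut. r[k] is the best of p[i]+r[k−i] over all sellable i≤k, charging 5 whenever i<k.
r[1] = 4
r[2] = 8
r[3] = 19
r[4] = 30
r[5] = 29  (first piece 1, then r[4]=30)
r[6] = 34
r[7] = 44  (first piece 3, then r[4]=30)
r[8] = 55  (first piece 4, then r[4]=30)
r[9] = 59
Best is to make no cuts and sell whole for $59.

59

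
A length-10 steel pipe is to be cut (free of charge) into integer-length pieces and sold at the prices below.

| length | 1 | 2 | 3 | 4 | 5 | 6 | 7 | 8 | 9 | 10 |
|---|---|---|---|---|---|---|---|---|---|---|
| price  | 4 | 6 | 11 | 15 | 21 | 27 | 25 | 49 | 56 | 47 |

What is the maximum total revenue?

Consider every possible first cut. R[k] is the best of p[i]+R[k−i] over all sellable i≤k.
R[1] = 4
R[2] = max(4+4, 6+0) = 8
R[3] = max(4+8, 6+4, 11+0) = 12
R[4] = max(4+12, 6+8, 11+4, 15+0) = 16
R[5] = max(4+16, 6+12, 11+8, 15+4, 21+0) = 21
R[6] = max(4+21, 6+16, 11+12, 15+8, 21+4, 27+0) = 27
R[7] = max(4+27, 6+21, 11+16, …, 27+4, 25+0) = 31
R[8] = max(4+31, 6+27, 11+21, …, 25+4, 49+0) = 49
R[9] = max(4+49, 6+31, 11+27, …, 49+4, 56+0) = 56
R[10] = max(4+56, 6+49, 11+31, …, 56+4, 47+0) = 60
One optimal cutting: 9 + 1 → $56 + $4 = $60.

60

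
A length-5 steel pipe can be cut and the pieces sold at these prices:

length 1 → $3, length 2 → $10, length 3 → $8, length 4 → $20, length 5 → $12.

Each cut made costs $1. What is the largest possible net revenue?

Build net[k] bottom-up: net[k] = max over allowed piece i of (p[i] + net[k−i]) − 1 per cut.
net[1] = 3
net[2] = max(3+3-1, 10+0) = 10
net[3] = max(3+10-1, 10+3-1, 8+0) = 12
net[4] = max(3+12-1, 10+10-1, 8+3-1, 20+0) = 20
net[5] = max(3+20-1, 10+12-1, 8+10-1, 20+3-1, 12+0) = 22
One optimal plan: pieces 4 + 1 (1 cut) → $23 − $1 = $22.

22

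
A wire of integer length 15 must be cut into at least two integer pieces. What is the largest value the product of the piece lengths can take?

243

Let prod[k] be the best product for length k (with at least one cut). For each first piece i, the rest contributes max(k−i, prod[k−i]).
prod[2] = 1×max(1,0) = 1×1 = 1
prod[3] = 1×max(2,1) = 1×2 = 2
prod[4] = 2×max(2,1) = 2×2 = 4
prod[5] = 2×max(3,2) = 2×3 = 6
prod[6] = 3×max(3,2) = 3×3 = 9
prod[7] = 2×max(5,6) = 2×6 = 12
prod[8] = 2×max(6,9) = 2×9 = 18
prod[9] = 3×max(6,9) = 3×9 = 27
prod[10] = 2×max(8,18) = 2×18 = 36
prod[11] = 2×max(9,27) = 2×27 = 54
prod[12] = 3×max(9,27) = 3×27 = 81
prod[13] = 2×max(11,54) = 2×54 = 108
prod[14] = 2×max(12,81) = 2×81 = 162
prod[15] = 3×max(12,81) = 3×81 = 243
One optimal split: 3 + 3 + 3 + 3 + 3; product 3×3×3×3×3 = 243.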